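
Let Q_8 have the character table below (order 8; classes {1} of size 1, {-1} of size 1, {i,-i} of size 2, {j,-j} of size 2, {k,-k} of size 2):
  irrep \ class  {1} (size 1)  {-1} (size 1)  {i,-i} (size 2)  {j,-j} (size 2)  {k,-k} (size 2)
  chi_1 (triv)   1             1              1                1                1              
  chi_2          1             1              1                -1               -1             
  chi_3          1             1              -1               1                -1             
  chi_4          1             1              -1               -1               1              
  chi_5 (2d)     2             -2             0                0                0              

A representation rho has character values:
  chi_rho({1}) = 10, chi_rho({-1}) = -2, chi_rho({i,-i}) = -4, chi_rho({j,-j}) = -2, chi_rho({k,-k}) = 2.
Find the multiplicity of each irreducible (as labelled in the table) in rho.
Multiplicities: chi_1: 0, chi_2: 0, chi_3: 1, chi_4: 3, chi_5: 3.

Reasoning: Use <chi_rho, chi> = (1/|G|) sum_C |C| * chi_rho(C) * conj(chi(C)) with |G| = 8 for each irreducible chi in the table:
  <chi_rho, chi_1> = (1/8)[1*(10)*conj(1) + 1*(-2)*conj(1) + 2*(-4)*conj(1) + 2*(-2)*conj(1) + 2*(2)*conj(1)]
      = (1/8)[(10) + (-2) + (-8) + (-4) + (4)] = 0/8 = 0
  <chi_rho, chi_2> = (1/8)[1*(10)*conj(1) + 1*(-2)*conj(1) + 2*(-4)*conj(1) + 2*(-2)*conj(-1) + 2*(2)*conj(-1)]
      = (1/8)[(10) + (-2) + (-8) + (4) + (-4)] = 0/8 = 0
  <chi_rho, chi_3> = (1/8)[1*(10)*conj(1) + 1*(-2)*conj(1) + 2*(-4)*conj(-1) + 2*(-2)*conj(1) + 2*(2)*conj(-1)]
      = (1/8)[(10) + (-2) + (8) + (-4) + (-4)] = 8/8 = 1
  <chi_rho, chi_4> = (1/8)[1*(10)*conj(1) + 1*(-2)*conj(1) + 2*(-4)*conj(-1) + 2*(-2)*conj(-1) + 2*(2)*conj(1)]
      = (1/8)[(10) + (-2) + (8) + (4) + (4)] = 24/8 = 3
  <chi_rho, chi_5> = (1/8)[1*(10)*conj(2) + 1*(-2)*conj(-2) + 2*(-4)*conj(0) + 2*(-2)*conj(0) + 2*(2)*conj(0)]
      = (1/8)[(20) + (4) + (0) + (0) + (0)] = 24/8 = 3
Dimension check: dim(rho) = sum (mult * dim) = 0*1 + 0*1 + 1*1 + 3*1 + 3*2 = 10 = chi_rho(e) = 10.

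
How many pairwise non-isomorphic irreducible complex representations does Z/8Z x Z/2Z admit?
16

Proof sketch: The number of irreducible complex representations of a finite group equals its number of conjugacy classes. Z/8Z x Z/2Z is abelian of order 16, so every element is its own conjugacy class: 16 classes, so Z/8Z x Z/2Z (order 16) has exactly 16 irreducible complex representations.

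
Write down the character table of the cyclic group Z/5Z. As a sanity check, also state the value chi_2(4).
Character table of Z/5Z (irreps indexed chi_0,...,chi_4 with chi_k(m) = zeta_5^(k*m), zeta_5 = exp(2*pi*i/5)):
  irrep \ class  {0} (size 1)  {1} (size 1)    {2} (size 1)    {3} (size 1)    {4} (size 1)  
  chi_0          1             1               1               1               1             
  chi_1          1             exp(2*I*pi/5)   exp(4*I*pi/5)   exp(-4*I*pi/5)  exp(-2*I*pi/5)
  chi_2          1             exp(4*I*pi/5)   exp(-2*I*pi/5)  exp(2*I*pi/5)   exp(-4*I*pi/5)
  chi_3          1             exp(-4*I*pi/5)  exp(2*I*pi/5)   exp(-2*I*pi/5)  exp(4*I*pi/5) 
  chi_4          1             exp(-2*I*pi/5)  exp(-4*I*pi/5)  exp(4*I*pi/5)   exp(2*I*pi/5) 

Spot check: chi_2(4) = zeta_5^(2*4) = zeta_5^8 = exp(-4*I*pi/5).

Proof sketch: Z/5Z is abelian, so all 5 irreducible complex representations are 1-dimensional. They are given by chi_k(m) = zeta_5^(k*m) for k = 0,...,4. Row orthogonality: sum_m chi_k(m) conj(chi_l(m)) = 5 * [k = l].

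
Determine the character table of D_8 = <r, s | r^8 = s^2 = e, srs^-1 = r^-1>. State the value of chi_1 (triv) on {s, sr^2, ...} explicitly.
Conjugacy classes: {e} of size 1, {r^4} of size 1, {r^1, r^7} of size 2, {r^2, r^6} of size 2, {r^3, r^5} of size 2, {s, sr^2, ...} of size 4, {sr, sr^3, ...} of size 4.
Character table:
  irrep \ class              {e} (size 1)  {r^4} (size 1)  {r^1, r^7} (size 2)  {r^2, r^6} (size 2)  {r^3, r^5} (size 2)  {s, sr^2, ...} (size 4)  {sr, sr^3, ...} (size 4)
  chi_1 (triv)               1             1               1                    1                    1                    1                        1                       
  chi_2 (sign: r->1, s->-1)  1             1               1                    1                    1                    -1                       -1                      
  chi_3 (r->-1, s->1)        1             1               -1                   1                    -1                   1                        -1                      
  chi_4 (r->-1, s->-1)       1             1               -1                   1                    -1                   -1                       1                       
  chi_5 (2d, j=1)            2             -2              sqrt(2)              0                    -sqrt(2)             0                        0                       
  chi_6 (2d, j=2)            2             2               0                    -2                   0                    0                        0                       
  chi_7 (2d, j=3)            2             -2              -sqrt(2)             0                    sqrt(2)              0                        0                       

Spot check: chi_1 (triv) on {s, sr^2, ...} = 1.

Proof sketch: D_8 has order 2*8 = 16 with 7 conjugacy classes, hence 7 irreducibles. Sum of squared dims 1 + 1 + 1 + 1 + 4 + 4 + 4 = 16 = |G|. Linear characters come from the abelianisation; the 2-dimensional irreps have character r^k -> 2*cos(2*pi*j*k/8), reflections -> 0.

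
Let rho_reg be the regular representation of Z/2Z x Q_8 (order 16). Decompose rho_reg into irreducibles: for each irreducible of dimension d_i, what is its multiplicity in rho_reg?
Each irreducible V_i of dimension d_i appears with multiplicity d_i, i.e. rho_reg = (direct sum over all irreducibles V_i) d_i V_i. The irreducible dimensions for Z/2Z x Q_8 are 1, 1, 1, 1, 1, 1, 1, 1, 2, 2: 8 irreducibles of dimension 1, each with multiplicity 1; 2 irreducibles of dimension 2, each with multiplicity 2. Total dimension 8*1*1 + 2*2*2 = 16 = |G|.

Reasoning: General theorem: in the regular representation of a finite group G, each irreducible appears with multiplicity equal to its dimension. Check: dim(rho_reg) = sum d_i^2 = 1 + 1 + 1 + 1 + 1 + 1 + 1 + 1 + 4 + 4 = 16 = |G|.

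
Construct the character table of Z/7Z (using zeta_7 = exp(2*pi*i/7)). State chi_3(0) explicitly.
Character table of Z/7Z (irreps indexed chi_0,...,chi_6 with chi_k(m) = zeta_7^(k*m), zeta_7 = exp(2*pi*i/7)):
  irrep \ class  {0} (size 1)  {1} (size 1)    {2} (size 1)    {3} (size 1)    {4} (size 1)    {5} (size 1)    {6} (size 1)  
  chi_0          1             1               1               1               1               1               1             
  chi_1          1             exp(2*I*pi/7)   exp(4*I*pi/7)   exp(6*I*pi/7)   exp(-6*I*pi/7)  exp(-4*I*pi/7)  exp(-2*I*pi/7)
  chi_2          1             exp(4*I*pi/7)   exp(-6*I*pi/7)  exp(-2*I*pi/7)  exp(2*I*pi/7)   exp(6*I*pi/7)   exp(-4*I*pi/7)
  chi_3          1             exp(6*I*pi/7)   exp(-2*I*pi/7)  exp(4*I*pi/7)   exp(-4*I*pi/7)  exp(2*I*pi/7)   exp(-6*I*pi/7)
  chi_4          1             exp(-6*I*pi/7)  exp(2*I*pi/7)   exp(-4*I*pi/7)  exp(4*I*pi/7)   exp(-2*I*pi/7)  exp(6*I*pi/7) 
  chi_5          1             exp(-4*I*pi/7)  exp(6*I*pi/7)   exp(2*I*pi/7)   exp(-2*I*pi/7)  exp(-6*I*pi/7)  exp(4*I*pi/7) 
  chi_6          1             exp(-2*I*pi/7)  exp(-4*I*pi/7)  exp(-6*I*pi/7)  exp(6*I*pi/7)   exp(4*I*pi/7)   exp(2*I*pi/7) 

Spot check: chi_3(0) = zeta_7^(3*0) = zeta_7^0 = 1.

Reasoning: Z/7Z is abelian, so all 7 irreducible complex representations are 1-dimensional. They are given by chi_k(m) = zeta_7^(k*m) for k = 0,...,6. Row orthogonality: sum_m chi_k(m) conj(chi_l(m)) = 7 * [k = l].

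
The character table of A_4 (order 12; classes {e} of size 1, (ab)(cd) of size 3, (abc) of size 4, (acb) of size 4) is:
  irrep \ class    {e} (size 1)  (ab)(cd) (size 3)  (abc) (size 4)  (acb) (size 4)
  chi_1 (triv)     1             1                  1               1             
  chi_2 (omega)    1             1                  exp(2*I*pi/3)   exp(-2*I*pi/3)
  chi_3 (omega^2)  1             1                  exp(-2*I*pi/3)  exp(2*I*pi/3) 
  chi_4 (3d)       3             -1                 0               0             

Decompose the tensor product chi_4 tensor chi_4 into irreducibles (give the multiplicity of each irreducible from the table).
chi_4 tensor chi_4 = chi_1 + chi_2 + chi_3 + 2*chi_4 (all other irreducibles have multiplicity 0).

Reasoning: The character of a tensor product is the pointwise product (chi_4 * chi_4)(C) = chi_4(C) * chi_4(C):
  {e}: (3)*(3), (ab)(cd): (-1)*(-1), (abc): (0)*(0), (acb): (0)*(0)
so (chi_4 * chi_4) takes values
  {e} -> 9, (ab)(cd) -> 1, (abc) -> 0, (acb) -> 0.
Now take the inner product of this character with each irreducible chi from the table, <chi_4*chi_4, chi> = (1/12) sum_C |C| (chi_4*chi_4)(C) conj(chi(C)):
  <chi_4*chi_4, chi_1> = (1/12)[1*(9)*conj(1) + 3*(1)*conj(1) + 4*(0)*conj(1) + 4*(0)*conj(1)]
      = (1/12)[(9) + (3) + (0) + (0)] = 12/12 = 1
  <chi_4*chi_4, chi_2> = (1/12)[1*(9)*conj(1) + 3*(1)*conj(1) + 4*(0)*conj(exp(2*I*pi/3)) + 4*(0)*conj(exp(-2*I*pi/3))]
      = (1/12)[(9) + (3) + (0) + (0)] = 12/12 = 1
  <chi_4*chi_4, chi_3> = (1/12)[1*(9)*conj(1) + 3*(1)*conj(1) + 4*(0)*conj(exp(-2*I*pi/3)) + 4*(0)*conj(exp(2*I*pi/3))]
      = (1/12)[(9) + (3) + (0) + (0)] = 12/12 = 1
  <chi_4*chi_4, chi_4> = (1/12)[1*(9)*conj(3) + 3*(1)*conj(-1) + 4*(0)*conj(0) + 4*(0)*conj(0)]
      = (1/12)[(27) + (-3) + (0) + (0)] = 24/12 = 2
(Exp terms are combined using exp(i*s)*conj(exp(i*t)) = exp(i*(s-t)), and sums of them are collapsed using the identity that for every m > 1 the m distinct m-th roots of unity sum to 0, e.g. 1 + exp(2*I*pi/3) + exp(-2*I*pi/3) = 0.)
Hence the multiplicities are chi_1: 1, chi_2: 1, chi_3: 1, chi_4: 2. Dimension check: dim(chi_4)*dim(chi_4) = 3*3 = 9 and sum (mult * dim) = 1*1 + 1*1 + 1*1 + 2*3 = 9.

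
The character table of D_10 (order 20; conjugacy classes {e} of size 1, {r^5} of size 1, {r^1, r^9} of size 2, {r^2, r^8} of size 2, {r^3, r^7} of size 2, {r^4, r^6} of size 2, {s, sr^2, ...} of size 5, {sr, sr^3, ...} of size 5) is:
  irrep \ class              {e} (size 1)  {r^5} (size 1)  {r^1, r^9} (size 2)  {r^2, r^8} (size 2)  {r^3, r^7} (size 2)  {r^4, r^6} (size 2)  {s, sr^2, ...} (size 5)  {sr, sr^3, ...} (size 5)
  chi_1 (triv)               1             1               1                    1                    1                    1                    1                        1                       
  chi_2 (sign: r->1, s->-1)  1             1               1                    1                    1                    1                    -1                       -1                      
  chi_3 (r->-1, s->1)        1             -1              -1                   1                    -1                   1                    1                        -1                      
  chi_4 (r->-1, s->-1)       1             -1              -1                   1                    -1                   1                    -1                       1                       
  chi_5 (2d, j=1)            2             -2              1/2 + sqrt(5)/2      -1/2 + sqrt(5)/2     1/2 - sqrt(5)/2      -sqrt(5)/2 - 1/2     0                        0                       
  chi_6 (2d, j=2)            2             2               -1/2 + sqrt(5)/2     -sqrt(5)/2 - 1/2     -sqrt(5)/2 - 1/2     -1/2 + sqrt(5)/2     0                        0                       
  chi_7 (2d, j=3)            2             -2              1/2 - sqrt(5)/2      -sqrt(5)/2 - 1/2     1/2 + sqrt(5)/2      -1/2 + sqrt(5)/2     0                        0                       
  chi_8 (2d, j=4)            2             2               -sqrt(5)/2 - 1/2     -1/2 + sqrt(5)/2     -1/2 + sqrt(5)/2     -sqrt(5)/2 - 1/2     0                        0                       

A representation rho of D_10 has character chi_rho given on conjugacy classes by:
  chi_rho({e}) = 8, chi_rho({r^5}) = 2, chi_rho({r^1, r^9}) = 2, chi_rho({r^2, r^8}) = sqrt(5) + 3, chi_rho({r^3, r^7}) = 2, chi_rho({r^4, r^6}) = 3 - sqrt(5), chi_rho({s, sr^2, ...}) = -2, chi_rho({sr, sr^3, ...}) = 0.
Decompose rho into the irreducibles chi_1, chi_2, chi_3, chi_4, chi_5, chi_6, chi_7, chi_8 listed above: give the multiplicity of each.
Multiplicities: chi_1: 1, chi_2: 2, chi_3: 0, chi_4: 1, chi_5: 1, chi_6: 0, chi_7: 0, chi_8: 1.

Explanation: Use <chi_rho, chi> = (1/|G|) sum_C |C| * chi_rho(C) * conj(chi(C)) with |G| = 20 for each irreducible chi in the table:
  <chi_rho, chi_1> = (1/20)[1*(8)*conj(1) + 1*(2)*conj(1) + 2*(2)*conj(1) + 2*(sqrt(5) + 3)*conj(1) + 2*(2)*conj(1) + 2*(3 - sqrt(5))*conj(1) + 5*(-2)*conj(1) + 5*(0)*conj(1)]
      = (1/20)[(8) + (2) + (4) + (2*sqrt(5) + 6) + (4) + (6 - 2*sqrt(5)) + (-10) + (0)] = 20/20 = 1
  <chi_rho, chi_2> = (1/20)[1*(8)*conj(1) + 1*(2)*conj(1) + 2*(2)*conj(1) + 2*(sqrt(5) + 3)*conj(1) + 2*(2)*conj(1) + 2*(3 - sqrt(5))*conj(1) + 5*(-2)*conj(-1) + 5*(0)*conj(-1)]
      = (1/20)[(8) + (2) + (4) + (2*sqrt(5) + 6) + (4) + (6 - 2*sqrt(5)) + (10) + (0)] = 40/20 = 2
  <chi_rho, chi_3> = (1/20)[1*(8)*conj(1) + 1*(2)*conj(-1) + 2*(2)*conj(-1) + 2*(sqrt(5) + 3)*conj(1) + 2*(2)*conj(-1) + 2*(3 - sqrt(5))*conj(1) + 5*(-2)*conj(1) + 5*(0)*conj(-1)]
      = (1/20)[(8) + (-2) + (-4) + (2*sqrt(5) + 6) + (-4) + (6 - 2*sqrt(5)) + (-10) + (0)] = 0/20 = 0
  <chi_rho, chi_4> = (1/20)[1*(8)*conj(1) + 1*(2)*conj(-1) + 2*(2)*conj(-1) + 2*(sqrt(5) + 3)*conj(1) + 2*(2)*conj(-1) + 2*(3 - sqrt(5))*conj(1) + 5*(-2)*conj(-1) + 5*(0)*conj(1)]
      = (1/20)[(8) + (-2) + (-4) + (2*sqrt(5) + 6) + (-4) + (6 - 2*sqrt(5)) + (10) + (0)] = 20/20 = 1
  <chi_rho, chi_5> = (1/20)[1*(8)*conj(2) + 1*(2)*conj(-2) + 2*(2)*conj(1/2 + sqrt(5)/2) + 2*(sqrt(5) + 3)*conj(-1/2 + sqrt(5)/2) + 2*(2)*conj(1/2 - sqrt(5)/2) + 2*(3 - sqrt(5))*conj(-sqrt(5)/2 - 1/2) + 5*(-2)*conj(0) + 5*(0)*conj(0)]
      = (1/20)[(16) + (-4) + (2 + 2*sqrt(5)) + (2 + 2*sqrt(5)) + (2 - 2*sqrt(5)) + (2 - 2*sqrt(5)) + (0) + (0)] = 20/20 = 1
  <chi_rho, chi_6> = (1/20)[1*(8)*conj(2) + 1*(2)*conj(2) + 2*(2)*conj(-1/2 + sqrt(5)/2) + 2*(sqrt(5) + 3)*conj(-sqrt(5)/2 - 1/2) + 2*(2)*conj(-sqrt(5)/2 - 1/2) + 2*(3 - sqrt(5))*conj(-1/2 + sqrt(5)/2) + 5*(-2)*conj(0) + 5*(0)*conj(0)]
      = (1/20)[(16) + (4) + (-2 + 2*sqrt(5)) + (-4*sqrt(5) - 8) + (-2*sqrt(5) - 2) + (-8 + 4*sqrt(5)) + (0) + (0)] = 0/20 = 0
  <chi_rho, chi_7> = (1/20)[1*(8)*conj(2) + 1*(2)*conj(-2) + 2*(2)*conj(1/2 - sqrt(5)/2) + 2*(sqrt(5) + 3)*conj(-sqrt(5)/2 - 1/2) + 2*(2)*conj(1/2 + sqrt(5)/2) + 2*(3 - sqrt(5))*conj(-1/2 + sqrt(5)/2) + 5*(-2)*conj(0) + 5*(0)*conj(0)]
      = (1/20)[(16) + (-4) + (2 - 2*sqrt(5)) + (-4*sqrt(5) - 8) + (2 + 2*sqrt(5)) + (-8 + 4*sqrt(5)) + (0) + (0)] = 0/20 = 0
  <chi_rho, chi_8> = (1/20)[1*(8)*conj(2) + 1*(2)*conj(2) + 2*(2)*conj(-sqrt(5)/2 - 1/2) + 2*(sqrt(5) + 3)*conj(-1/2 + sqrt(5)/2) + 2*(2)*conj(-1/2 + sqrt(5)/2) + 2*(3 - sqrt(5))*conj(-sqrt(5)/2 - 1/2) + 5*(-2)*conj(0) + 5*(0)*conj(0)]
      = (1/20)[(16) + (4) + (-2*sqrt(5) - 2) + (2 + 2*sqrt(5)) + (-2 + 2*sqrt(5)) + (2 - 2*sqrt(5)) + (0) + (0)] = 20/20 = 1
Dimension check: dim(rho) = sum (mult * dim) = 1*1 + 2*1 + 0*1 + 1*1 + 1*2 + 0*2 + 0*2 + 1*2 = 8 = chi_rho(e) = 8.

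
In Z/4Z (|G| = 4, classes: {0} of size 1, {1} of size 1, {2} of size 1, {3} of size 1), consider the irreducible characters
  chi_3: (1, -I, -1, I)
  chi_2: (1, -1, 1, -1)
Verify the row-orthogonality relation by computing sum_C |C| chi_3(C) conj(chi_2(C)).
Sum = 0; so <chi_3, chi_2> = 0 (distinct irreducibles are orthogonal).

Working: Compute term by term over conjugacy classes (|C| * chi_3(C) * conj(chi_2(C))):
  1*(1)*conj(1) + 1*(-I)*conj(-1) + 1*(-1)*conj(1) + 1*(I)*conj(-1)
  = (1) + (I) + (-1) + (-I)
  = 0.
(Exp terms are combined using exp(i*s)*conj(exp(i*t)) = exp(i*(s-t)), and sums of them are collapsed using the identity that for every m > 1 the m distinct m-th roots of unity sum to 0, e.g. 1 + exp(2*I*pi/3) + exp(-2*I*pi/3) = 0.)
Dividing by |G| = 4 gives 0/4 = 0, matching the row-orthogonality relation <chi_3, chi_2> = [chi_3 = chi_2].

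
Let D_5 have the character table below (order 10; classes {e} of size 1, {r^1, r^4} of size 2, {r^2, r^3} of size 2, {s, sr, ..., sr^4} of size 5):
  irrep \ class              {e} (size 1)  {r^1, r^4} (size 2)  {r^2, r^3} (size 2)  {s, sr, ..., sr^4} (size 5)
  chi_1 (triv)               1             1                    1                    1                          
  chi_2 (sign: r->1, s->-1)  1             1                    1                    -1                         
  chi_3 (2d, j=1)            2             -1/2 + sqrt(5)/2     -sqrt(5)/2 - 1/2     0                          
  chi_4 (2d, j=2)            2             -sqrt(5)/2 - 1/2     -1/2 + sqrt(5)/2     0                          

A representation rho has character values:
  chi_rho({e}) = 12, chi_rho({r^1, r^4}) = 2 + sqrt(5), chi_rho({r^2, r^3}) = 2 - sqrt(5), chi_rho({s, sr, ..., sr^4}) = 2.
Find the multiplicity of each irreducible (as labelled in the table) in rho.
Multiplicities: chi_1: 3, chi_2: 1, chi_3: 3, chi_4: 1.

Derivation: Use <chi_rho, chi> = (1/|G|) sum_C |C| * chi_rho(C) * conj(chi(C)) with |G| = 10 for each irreducible chi in the table:
  <chi_rho, chi_1> = (1/10)[1*(12)*conj(1) + 2*(2 + sqrt(5))*conj(1) + 2*(2 - sqrt(5))*conj(1) + 5*(2)*conj(1)]
      = (1/10)[(12) + (4 + 2*sqrt(5)) + (4 - 2*sqrt(5)) + (10)] = 30/10 = 3
  <chi_rho, chi_2> = (1/10)[1*(12)*conj(1) + 2*(2 + sqrt(5))*conj(1) + 2*(2 - sqrt(5))*conj(1) + 5*(2)*conj(-1)]
      = (1/10)[(12) + (4 + 2*sqrt(5)) + (4 - 2*sqrt(5)) + (-10)] = 10/10 = 1
  <chi_rho, chi_3> = (1/10)[1*(12)*conj(2) + 2*(2 + sqrt(5))*conj(-1/2 + sqrt(5)/2) + 2*(2 - sqrt(5))*conj(-sqrt(5)/2 - 1/2) + 5*(2)*conj(0)]
      = (1/10)[(24) + (sqrt(5) + 3) + (3 - sqrt(5)) + (0)] = 30/10 = 3
  <chi_rho, chi_4> = (1/10)[1*(12)*conj(2) + 2*(2 + sqrt(5))*conj(-sqrt(5)/2 - 1/2) + 2*(2 - sqrt(5))*conj(-1/2 + sqrt(5)/2) + 5*(2)*conj(0)]
      = (1/10)[(24) + (-7 - 3*sqrt(5)) + (-7 + 3*sqrt(5)) + (0)] = 10/10 = 1
Dimension check: dim(rho) = sum (mult * dim) = 3*1 + 1*1 + 3*2 + 1*2 = 12 = chi_rho(e) = 12.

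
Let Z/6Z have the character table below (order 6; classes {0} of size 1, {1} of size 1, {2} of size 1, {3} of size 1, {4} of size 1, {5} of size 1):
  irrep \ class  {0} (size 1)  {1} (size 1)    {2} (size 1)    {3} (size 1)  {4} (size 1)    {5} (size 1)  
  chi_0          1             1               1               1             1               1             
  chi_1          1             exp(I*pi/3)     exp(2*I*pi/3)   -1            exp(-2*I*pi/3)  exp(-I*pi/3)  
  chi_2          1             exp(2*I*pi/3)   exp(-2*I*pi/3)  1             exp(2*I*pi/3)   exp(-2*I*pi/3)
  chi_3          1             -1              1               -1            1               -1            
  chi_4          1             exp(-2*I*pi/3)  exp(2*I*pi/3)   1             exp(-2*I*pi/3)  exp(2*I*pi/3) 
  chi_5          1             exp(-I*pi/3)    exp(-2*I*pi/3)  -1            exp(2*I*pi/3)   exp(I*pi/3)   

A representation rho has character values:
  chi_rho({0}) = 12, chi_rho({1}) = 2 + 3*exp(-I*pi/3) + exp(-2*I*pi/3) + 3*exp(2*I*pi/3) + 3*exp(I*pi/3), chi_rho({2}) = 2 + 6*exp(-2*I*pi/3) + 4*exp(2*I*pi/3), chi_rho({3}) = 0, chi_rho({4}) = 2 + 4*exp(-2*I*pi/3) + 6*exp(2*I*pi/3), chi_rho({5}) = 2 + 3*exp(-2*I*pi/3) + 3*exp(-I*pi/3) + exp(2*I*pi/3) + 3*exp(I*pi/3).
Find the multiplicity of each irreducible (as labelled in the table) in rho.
Multiplicities: chi_0: 2, chi_1: 3, chi_2: 3, chi_3: 0, chi_4: 1, chi_5: 3.

Argument: Use <chi_rho, chi> = (1/|G|) sum_C |C| * chi_rho(C) * conj(chi(C)) with |G| = 6 for each irreducible chi in the table:
  <chi_rho, chi_0> = (1/6)[1*(12)*conj(1) + 1*(2 + 3*exp(-I*pi/3) + exp(-2*I*pi/3) + 3*exp(2*I*pi/3) + 3*exp(I*pi/3))*conj(1) + 1*(2 + 6*exp(-2*I*pi/3) + 4*exp(2*I*pi/3))*conj(1) + 1*(0)*conj(1) + 1*(2 + 4*exp(-2*I*pi/3) + 6*exp(2*I*pi/3))*conj(1) + 1*(2 + 3*exp(-2*I*pi/3) + 3*exp(-I*pi/3) + exp(2*I*pi/3) + 3*exp(I*pi/3))*conj(1)]
      = (1/6)[(12) + (2 + 3*exp(-I*pi/3) + exp(-2*I*pi/3) + 3*exp(2*I*pi/3) + 3*exp(I*pi/3)) + (2 + 6*exp(-2*I*pi/3) + 4*exp(2*I*pi/3)) + (0) + (2 + 4*exp(-2*I*pi/3) + 6*exp(2*I*pi/3)) + (2 + 3*exp(-2*I*pi/3) + 3*exp(-I*pi/3) + exp(2*I*pi/3) + 3*exp(I*pi/3))] = 12/6 = 2
  <chi_rho, chi_1> = (1/6)[1*(12)*conj(1) + 1*(2 + 3*exp(-I*pi/3) + exp(-2*I*pi/3) + 3*exp(2*I*pi/3) + 3*exp(I*pi/3))*conj(exp(I*pi/3)) + 1*(2 + 6*exp(-2*I*pi/3) + 4*exp(2*I*pi/3))*conj(exp(2*I*pi/3)) + 1*(0)*conj(-1) + 1*(2 + 4*exp(-2*I*pi/3) + 6*exp(2*I*pi/3))*conj(exp(-2*I*pi/3)) + 1*(2 + 3*exp(-2*I*pi/3) + 3*exp(-I*pi/3) + exp(2*I*pi/3) + 3*exp(I*pi/3))*conj(exp(-I*pi/3))]
      = (1/6)[(12) + (2 + 3*exp(-2*I*pi/3) + 2*exp(-I*pi/3) + 3*exp(I*pi/3)) + (4 + 2*exp(-2*I*pi/3) + 6*exp(2*I*pi/3)) + (0) + (4 + 6*exp(-2*I*pi/3) + 2*exp(2*I*pi/3)) + (2 + 3*exp(-I*pi/3) + 2*exp(I*pi/3) + 3*exp(2*I*pi/3))] = 18/6 = 3
  <chi_rho, chi_2> = (1/6)[1*(12)*conj(1) + 1*(2 + 3*exp(-I*pi/3) + exp(-2*I*pi/3) + 3*exp(2*I*pi/3) + 3*exp(I*pi/3))*conj(exp(2*I*pi/3)) + 1*(2 + 6*exp(-2*I*pi/3) + 4*exp(2*I*pi/3))*conj(exp(-2*I*pi/3)) + 1*(0)*conj(1) + 1*(2 + 4*exp(-2*I*pi/3) + 6*exp(2*I*pi/3))*conj(exp(2*I*pi/3)) + 1*(2 + 3*exp(-2*I*pi/3) + 3*exp(-I*pi/3) + exp(2*I*pi/3) + 3*exp(I*pi/3))*conj(exp(-2*I*pi/3))]
      = (1/6)[(12) + (3*exp(-I*pi/3) + 2*exp(-2*I*pi/3) + exp(2*I*pi/3)) + (6 + 4*exp(-2*I*pi/3) + 2*exp(2*I*pi/3)) + (0) + (6 + 2*exp(-2*I*pi/3) + 4*exp(2*I*pi/3)) + (exp(-2*I*pi/3) + 2*exp(2*I*pi/3) + 3*exp(I*pi/3))] = 18/6 = 3
  <chi_rho, chi_3> = (1/6)[1*(12)*conj(1) + 1*(2 + 3*exp(-I*pi/3) + exp(-2*I*pi/3) + 3*exp(2*I*pi/3) + 3*exp(I*pi/3))*conj(-1) + 1*(2 + 6*exp(-2*I*pi/3) + 4*exp(2*I*pi/3))*conj(1) + 1*(0)*conj(-1) + 1*(2 + 4*exp(-2*I*pi/3) + 6*exp(2*I*pi/3))*conj(1) + 1*(2 + 3*exp(-2*I*pi/3) + 3*exp(-I*pi/3) + exp(2*I*pi/3) + 3*exp(I*pi/3))*conj(-1)]
      = (1/6)[(12) + (-2 - 3*exp(I*pi/3) - 3*exp(2*I*pi/3) - exp(-2*I*pi/3) - 3*exp(-I*pi/3)) + (2 + 6*exp(-2*I*pi/3) + 4*exp(2*I*pi/3)) + (0) + (2 + 4*exp(-2*I*pi/3) + 6*exp(2*I*pi/3)) + (-2 - 3*exp(I*pi/3) - exp(2*I*pi/3) - 3*exp(-I*pi/3) - 3*exp(-2*I*pi/3))] = 0/6 = 0
  <chi_rho, chi_4> = (1/6)[1*(12)*conj(1) + 1*(2 + 3*exp(-I*pi/3) + exp(-2*I*pi/3) + 3*exp(2*I*pi/3) + 3*exp(I*pi/3))*conj(exp(-2*I*pi/3)) + 1*(2 + 6*exp(-2*I*pi/3) + 4*exp(2*I*pi/3))*conj(exp(2*I*pi/3)) + 1*(0)*conj(1) + 1*(2 + 4*exp(-2*I*pi/3) + 6*exp(2*I*pi/3))*conj(exp(-2*I*pi/3)) + 1*(2 + 3*exp(-2*I*pi/3) + 3*exp(-I*pi/3) + exp(2*I*pi/3) + 3*exp(I*pi/3))*conj(exp(2*I*pi/3))]
      = (1/6)[(12) + (-2 + 3*exp(-2*I*pi/3) + 2*exp(2*I*pi/3) + 3*exp(I*pi/3)) + (4 + 2*exp(-2*I*pi/3) + 6*exp(2*I*pi/3)) + (0) + (4 + 6*exp(-2*I*pi/3) + 2*exp(2*I*pi/3)) + (-2 + 3*exp(-I*pi/3) + 2*exp(-2*I*pi/3) + 3*exp(2*I*pi/3))] = 6/6 = 1
  <chi_rho, chi_5> = (1/6)[1*(12)*conj(1) + 1*(2 + 3*exp(-I*pi/3) + exp(-2*I*pi/3) + 3*exp(2*I*pi/3) + 3*exp(I*pi/3))*conj(exp(-I*pi/3)) + 1*(2 + 6*exp(-2*I*pi/3) + 4*exp(2*I*pi/3))*conj(exp(-2*I*pi/3)) + 1*(0)*conj(-1) + 1*(2 + 4*exp(-2*I*pi/3) + 6*exp(2*I*pi/3))*conj(exp(2*I*pi/3)) + 1*(2 + 3*exp(-2*I*pi/3) + 3*exp(-I*pi/3) + exp(2*I*pi/3) + 3*exp(I*pi/3))*conj(exp(I*pi/3))]
      = (1/6)[(12) + (exp(-I*pi/3) + 2*exp(I*pi/3) + 3*exp(2*I*pi/3)) + (6 + 4*exp(-2*I*pi/3) + 2*exp(2*I*pi/3)) + (0) + (6 + 2*exp(-2*I*pi/3) + 4*exp(2*I*pi/3)) + (3*exp(-2*I*pi/3) + 2*exp(-I*pi/3) + exp(I*pi/3))] = 18/6 = 3
(Exp terms are combined using exp(i*s)*conj(exp(i*t)) = exp(i*(s-t)), and sums of them are collapsed using the identity that for every m > 1 the m distinct m-th roots of unity sum to 0, e.g. 1 + exp(2*I*pi/3) + exp(-2*I*pi/3) = 0.)
Dimension check: dim(rho) = sum (mult * dim) = 2*1 + 3*1 + 3*1 + 0*1 + 1*1 + 3*1 = 12 = chi_rho(e) = 12.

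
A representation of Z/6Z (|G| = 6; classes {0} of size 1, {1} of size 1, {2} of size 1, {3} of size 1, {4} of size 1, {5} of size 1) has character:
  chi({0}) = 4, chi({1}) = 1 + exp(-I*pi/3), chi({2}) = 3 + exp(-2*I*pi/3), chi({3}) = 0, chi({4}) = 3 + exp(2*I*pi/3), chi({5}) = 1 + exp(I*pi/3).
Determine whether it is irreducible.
Not irreducible (reducible): <chi, chi> = 6 > 1.

Justification: <chi, chi> = (1/|G|) sum_C |C| * |chi(C)|^2 = (1/6)[1*|4|^2 + 1*|1 + exp(-I*pi/3)|^2 + 1*|3 + exp(-2*I*pi/3)|^2 + 1*|0|^2 + 1*|3 + exp(2*I*pi/3)|^2 + 1*|1 + exp(I*pi/3)|^2]
  = (1/6)[(16) + (3) + (7) + (0) + (7) + (3)] = 36/6 = 6.
(Exp terms are combined using exp(i*s)*conj(exp(i*t)) = exp(i*(s-t)), and sums of them are collapsed using the identity that for every m > 1 the m distinct m-th roots of unity sum to 0, e.g. 1 + exp(2*I*pi/3) + exp(-2*I*pi/3) = 0.)
A character is irreducible iff <chi, chi> = 1, so this representation is reducible.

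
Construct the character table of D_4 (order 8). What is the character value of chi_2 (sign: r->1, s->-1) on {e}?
Conjugacy classes: {e} of size 1, {r^2} of size 1, {r^1, r^3} of size 2, {s, sr^2, ...} of size 2, {sr, sr^3, ...} of size 2.
Character table:
  irrep \ class              {e} (size 1)  {r^2} (size 1)  {r^1, r^3} (size 2)  {s, sr^2, ...} (size 2)  {sr, sr^3, ...} (size 2)
  chi_1 (triv)               1             1               1                    1                        1                       
  chi_2 (sign: r->1, s->-1)  1             1               1                    -1                       -1                      
  chi_3 (r->-1, s->1)        1             1               -1                   1                        -1                      
  chi_4 (r->-1, s->-1)       1             1               -1                   -1                       1                       
  chi_5 (2d, j=1)            2             -2              0                    0                        0                       

Spot check: chi_2 (sign: r->1, s->-1) on {e} = 1.

Proof sketch: D_4 has order 2*4 = 8 with 5 conjugacy classes, hence 5 irreducibles. Sum of squared dims 1 + 1 + 1 + 1 + 4 = 8 = |G|. Linear characters come from the abelianisation; the 2-dimensional irreps have character r^k -> 2*cos(2*pi*j*k/4), reflections -> 0.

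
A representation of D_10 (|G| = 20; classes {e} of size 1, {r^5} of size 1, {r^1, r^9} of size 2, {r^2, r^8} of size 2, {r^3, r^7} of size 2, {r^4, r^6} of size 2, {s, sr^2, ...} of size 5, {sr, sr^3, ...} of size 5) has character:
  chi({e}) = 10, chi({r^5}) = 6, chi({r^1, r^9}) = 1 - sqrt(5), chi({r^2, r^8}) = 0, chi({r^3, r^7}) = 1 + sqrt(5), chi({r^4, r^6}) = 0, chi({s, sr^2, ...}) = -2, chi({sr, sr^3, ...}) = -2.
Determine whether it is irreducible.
Not irreducible (reducible): <chi, chi> = 10 > 1.

Working: <chi, chi> = (1/|G|) sum_C |C| * |chi(C)|^2 = (1/20)[1*|10|^2 + 1*|6|^2 + 2*|1 - sqrt(5)|^2 + 2*|0|^2 + 2*|1 + sqrt(5)|^2 + 2*|0|^2 + 5*|-2|^2 + 5*|-2|^2]
  = (1/20)[(100) + (36) + (12 - 4*sqrt(5)) + (0) + (4*sqrt(5) + 12) + (0) + (20) + (20)] = 200/20 = 10.
A character is irreducible iff <chi, chi> = 1, so this representation is reducible.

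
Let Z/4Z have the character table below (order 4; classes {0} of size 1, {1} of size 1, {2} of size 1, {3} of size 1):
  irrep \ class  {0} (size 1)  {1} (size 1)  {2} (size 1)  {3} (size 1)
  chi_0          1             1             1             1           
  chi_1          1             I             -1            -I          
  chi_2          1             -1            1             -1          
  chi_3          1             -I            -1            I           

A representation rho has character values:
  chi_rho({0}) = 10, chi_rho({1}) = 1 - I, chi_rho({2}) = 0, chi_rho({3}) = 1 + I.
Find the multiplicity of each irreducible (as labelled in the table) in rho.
Multiplicities: chi_0: 3, chi_1: 2, chi_2: 2, chi_3: 3.

Solution. Use <chi_rho, chi> = (1/|G|) sum_C |C| * chi_rho(C) * conj(chi(C)) with |G| = 4 for each irreducible chi in the table:
  <chi_rho, chi_0> = (1/4)[1*(10)*conj(1) + 1*(1 - I)*conj(1) + 1*(0)*conj(1) + 1*(1 + I)*conj(1)]
      = (1/4)[(10) + (1 - I) + (0) + (1 + I)] = 12/4 = 3
  <chi_rho, chi_1> = (1/4)[1*(10)*conj(1) + 1*(1 - I)*conj(I) + 1*(0)*conj(-1) + 1*(1 + I)*conj(-I)]
      = (1/4)[(10) + (-1 - I) + (0) + (-1 + I)] = 8/4 = 2
  <chi_rho, chi_2> = (1/4)[1*(10)*conj(1) + 1*(1 - I)*conj(-1) + 1*(0)*conj(1) + 1*(1 + I)*conj(-1)]
      = (1/4)[(10) + (-1 + I) + (0) + (-1 - I)] = 8/4 = 2
  <chi_rho, chi_3> = (1/4)[1*(10)*conj(1) + 1*(1 - I)*conj(-I) + 1*(0)*conj(-1) + 1*(1 + I)*conj(I)]
      = (1/4)[(10) + (1 + I) + (0) + (1 - I)] = 12/4 = 3
(Exp terms are combined using exp(i*s)*conj(exp(i*t)) = exp(i*(s-t)), and sums of them are collapsed using the identity that for every m > 1 the m distinct m-th roots of unity sum to 0, e.g. 1 + exp(2*I*pi/3) + exp(-2*I*pi/3) = 0.)
Dimension check: dim(rho) = sum (mult * dim) = 3*1 + 2*1 + 2*1 + 3*1 = 10 = chi_rho(e) = 10.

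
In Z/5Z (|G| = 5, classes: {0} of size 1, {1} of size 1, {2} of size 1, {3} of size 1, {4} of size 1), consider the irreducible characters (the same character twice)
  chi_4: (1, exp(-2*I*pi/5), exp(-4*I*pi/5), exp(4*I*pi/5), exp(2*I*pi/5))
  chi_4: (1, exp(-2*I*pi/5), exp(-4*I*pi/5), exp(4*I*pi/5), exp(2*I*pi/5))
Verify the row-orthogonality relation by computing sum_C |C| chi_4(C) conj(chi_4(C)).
Sum = 5 = |G| = 5; so <chi_4, chi_4> = 1 (norm-1 confirms irreducibility).

Justification: Compute term by term over conjugacy classes (|C| * chi_4(C) * conj(chi_4(C))):
  1*(1)*conj(1) + 1*(exp(-2*I*pi/5))*conj(exp(-2*I*pi/5)) + 1*(exp(-4*I*pi/5))*conj(exp(-4*I*pi/5)) + 1*(exp(4*I*pi/5))*conj(exp(4*I*pi/5)) + 1*(exp(2*I*pi/5))*conj(exp(2*I*pi/5))
  = (1) + (1) + (1) + (1) + (1)
  = 5.
(Exp terms are combined using exp(i*s)*conj(exp(i*t)) = exp(i*(s-t)), and sums of them are collapsed using the identity that for every m > 1 the m distinct m-th roots of unity sum to 0, e.g. 1 + exp(2*I*pi/3) + exp(-2*I*pi/3) = 0.)
Dividing by |G| = 5 gives 5/5 = 1, matching the row-orthogonality relation <chi_4, chi_4> = [chi_4 = chi_4].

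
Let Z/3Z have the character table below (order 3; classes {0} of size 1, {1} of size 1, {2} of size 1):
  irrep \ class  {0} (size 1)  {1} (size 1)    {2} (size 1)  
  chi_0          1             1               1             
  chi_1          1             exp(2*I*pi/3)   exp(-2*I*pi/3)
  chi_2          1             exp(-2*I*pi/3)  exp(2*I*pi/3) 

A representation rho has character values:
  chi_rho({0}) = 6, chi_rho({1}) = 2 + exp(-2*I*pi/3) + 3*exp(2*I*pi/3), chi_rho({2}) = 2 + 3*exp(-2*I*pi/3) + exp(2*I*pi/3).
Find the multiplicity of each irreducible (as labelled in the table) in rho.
Multiplicities: chi_0: 2, chi_1: 3, chi_2: 1.

Solution. Use <chi_rho, chi> = (1/|G|) sum_C |C| * chi_rho(C) * conj(chi(C)) with |G| = 3 for each irreducible chi in the table:
  <chi_rho, chi_0> = (1/3)[1*(6)*conj(1) + 1*(2 + exp(-2*I*pi/3) + 3*exp(2*I*pi/3))*conj(1) + 1*(2 + 3*exp(-2*I*pi/3) + exp(2*I*pi/3))*conj(1)]
      = (1/3)[(6) + (2 + exp(-2*I*pi/3) + 3*exp(2*I*pi/3)) + (2 + 3*exp(-2*I*pi/3) + exp(2*I*pi/3))] = 6/3 = 2
  <chi_rho, chi_1> = (1/3)[1*(6)*conj(1) + 1*(2 + exp(-2*I*pi/3) + 3*exp(2*I*pi/3))*conj(exp(2*I*pi/3)) + 1*(2 + 3*exp(-2*I*pi/3) + exp(2*I*pi/3))*conj(exp(-2*I*pi/3))]
      = (1/3)[(6) + (3 + 2*exp(-2*I*pi/3) + exp(2*I*pi/3)) + (3 + exp(-2*I*pi/3) + 2*exp(2*I*pi/3))] = 9/3 = 3
  <chi_rho, chi_2> = (1/3)[1*(6)*conj(1) + 1*(2 + exp(-2*I*pi/3) + 3*exp(2*I*pi/3))*conj(exp(-2*I*pi/3)) + 1*(2 + 3*exp(-2*I*pi/3) + exp(2*I*pi/3))*conj(exp(2*I*pi/3))]
      = (1/3)[(6) + (1 + 3*exp(-2*I*pi/3) + 2*exp(2*I*pi/3)) + (1 + 2*exp(-2*I*pi/3) + 3*exp(2*I*pi/3))] = 3/3 = 1
(Exp terms are combined using exp(i*s)*conj(exp(i*t)) = exp(i*(s-t)), and sums of them are collapsed using the identity that for every m > 1 the m distinct m-th roots of unity sum to 0, e.g. 1 + exp(2*I*pi/3) + exp(-2*I*pi/3) = 0.)
Dimension check: dim(rho) = sum (mult * dim) = 2*1 + 3*1 + 1*1 = 6 = chi_rho(e) = 6.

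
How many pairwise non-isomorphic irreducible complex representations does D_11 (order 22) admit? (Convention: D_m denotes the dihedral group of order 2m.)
7

Justification: The number of irreducible complex representations of a finite group equals its number of conjugacy classes. D_11 has 7 conjugacy classes ((n+3)/2 for n odd), so D_11 (order 22) has exactly 7 irreducible complex representations.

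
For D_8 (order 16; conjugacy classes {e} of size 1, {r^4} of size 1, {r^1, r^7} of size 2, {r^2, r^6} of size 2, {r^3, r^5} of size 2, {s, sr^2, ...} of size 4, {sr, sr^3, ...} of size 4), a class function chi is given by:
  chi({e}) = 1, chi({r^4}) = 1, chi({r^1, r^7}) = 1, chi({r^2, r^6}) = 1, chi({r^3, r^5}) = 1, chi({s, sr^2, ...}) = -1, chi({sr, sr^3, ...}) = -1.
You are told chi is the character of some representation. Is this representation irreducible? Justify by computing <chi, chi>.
Irreducible: <chi, chi> = 1.

Explanation: <chi, chi> = (1/|G|) sum_C |C| * |chi(C)|^2 = (1/16)[1*|1|^2 + 1*|1|^2 + 2*|1|^2 + 2*|1|^2 + 2*|1|^2 + 4*|-1|^2 + 4*|-1|^2]
  = (1/16)[(1) + (1) + (2) + (2) + (2) + (4) + (4)] = 16/16 = 1.
A character is irreducible iff <chi, chi> = 1, so this representation is irreducible.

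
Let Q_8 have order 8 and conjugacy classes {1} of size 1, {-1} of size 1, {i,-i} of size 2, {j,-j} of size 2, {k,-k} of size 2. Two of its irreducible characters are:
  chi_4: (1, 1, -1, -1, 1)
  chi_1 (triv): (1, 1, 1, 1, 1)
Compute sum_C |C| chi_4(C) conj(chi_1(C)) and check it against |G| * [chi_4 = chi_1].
Sum = 0; so <chi_4, chi_1> = 0 (distinct irreducibles are orthogonal).

Justification: Compute term by term over conjugacy classes (|C| * chi_4(C) * conj(chi_1(C))):
  1*(1)*conj(1) + 1*(1)*conj(1) + 2*(-1)*conj(1) + 2*(-1)*conj(1) + 2*(1)*conj(1)
  = (1) + (1) + (-2) + (-2) + (2)
  = 0.
Dividing by |G| = 8 gives 0/8 = 0, matching the row-orthogonality relation <chi_4, chi_1> = [chi_4 = chi_1].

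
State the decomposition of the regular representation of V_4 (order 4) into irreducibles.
Each irreducible V_i of dimension d_i appears with multiplicity d_i, i.e. rho_reg = (direct sum over all irreducibles V_i) d_i V_i. The irreducible dimensions for V_4 are 1, 1, 1, 1: 4 irreducibles of dimension 1, each with multiplicity 1. Total dimension 4*1*1 = 4 = |G|.

Solution. General theorem: in the regular representation of a finite group G, each irreducible appears with multiplicity equal to its dimension. Check: dim(rho_reg) = sum d_i^2 = 1 + 1 + 1 + 1 = 4 = |G|.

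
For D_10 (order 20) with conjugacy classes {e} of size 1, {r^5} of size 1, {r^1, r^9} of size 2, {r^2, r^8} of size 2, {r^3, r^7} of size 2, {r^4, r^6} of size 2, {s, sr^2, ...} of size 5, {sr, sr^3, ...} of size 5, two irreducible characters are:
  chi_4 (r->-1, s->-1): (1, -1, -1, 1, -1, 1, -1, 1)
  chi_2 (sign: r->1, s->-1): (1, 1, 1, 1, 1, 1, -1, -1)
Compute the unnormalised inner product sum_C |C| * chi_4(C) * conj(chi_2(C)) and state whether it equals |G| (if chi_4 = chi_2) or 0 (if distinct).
Sum = 0; so <chi_4, chi_2> = 0 (distinct irreducibles are orthogonal).

Explanation: Compute term by term over conjugacy classes (|C| * chi_4(C) * conj(chi_2(C))):
  1*(1)*conj(1) + 1*(-1)*conj(1) + 2*(-1)*conj(1) + 2*(1)*conj(1) + 2*(-1)*conj(1) + 2*(1)*conj(1) + 5*(-1)*conj(-1) + 5*(1)*conj(-1)
  = (1) + (-1) + (-2) + (2) + (-2) + (2) + (5) + (-5)
  = 0.
Dividing by |G| = 20 gives 0/20 = 0, matching the row-orthogonality relation <chi_4, chi_2> = [chi_4 = chi_2].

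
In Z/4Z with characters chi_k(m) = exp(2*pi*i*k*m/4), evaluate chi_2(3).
chi_2(3) = zeta_4^6 = -1

Reasoning: chi_2(3) = zeta_4^(2*3) = zeta_4^6. Since zeta_4^4 = 1, this equals zeta_4^2 = exp(2*pi*i*2/4) = -1.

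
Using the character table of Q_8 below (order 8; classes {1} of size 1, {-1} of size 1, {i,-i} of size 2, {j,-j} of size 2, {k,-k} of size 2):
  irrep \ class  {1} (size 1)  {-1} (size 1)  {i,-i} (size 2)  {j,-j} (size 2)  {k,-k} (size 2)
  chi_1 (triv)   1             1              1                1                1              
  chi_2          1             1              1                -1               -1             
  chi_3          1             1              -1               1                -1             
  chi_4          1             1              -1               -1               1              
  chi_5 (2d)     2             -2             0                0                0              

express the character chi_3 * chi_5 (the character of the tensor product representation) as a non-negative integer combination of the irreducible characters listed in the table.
chi_3 tensor chi_5 = chi_5 (all other irreducibles have multiplicity 0).

Justification: The character of a tensor product is the pointwise product (chi_3 * chi_5)(C) = chi_3(C) * chi_5(C):
  {1}: (1)*(2), {-1}: (1)*(-2), {i,-i}: (-1)*(0), {j,-j}: (1)*(0), {k,-k}: (-1)*(0)
so (chi_3 * chi_5) takes values
  {1} -> 2, {-1} -> -2, {i,-i} -> 0, {j,-j} -> 0, {k,-k} -> 0.
Now take the inner product of this character with each irreducible chi from the table, <chi_3*chi_5, chi> = (1/8) sum_C |C| (chi_3*chi_5)(C) conj(chi(C)):
  <chi_3*chi_5, chi_1> = (1/8)[1*(2)*conj(1) + 1*(-2)*conj(1) + 2*(0)*conj(1) + 2*(0)*conj(1) + 2*(0)*conj(1)]
      = (1/8)[(2) + (-2) + (0) + (0) + (0)] = 0/8 = 0
  <chi_3*chi_5, chi_2> = (1/8)[1*(2)*conj(1) + 1*(-2)*conj(1) + 2*(0)*conj(1) + 2*(0)*conj(-1) + 2*(0)*conj(-1)]
      = (1/8)[(2) + (-2) + (0) + (0) + (0)] = 0/8 = 0
  <chi_3*chi_5, chi_3> = (1/8)[1*(2)*conj(1) + 1*(-2)*conj(1) + 2*(0)*conj(-1) + 2*(0)*conj(1) + 2*(0)*conj(-1)]
      = (1/8)[(2) + (-2) + (0) + (0) + (0)] = 0/8 = 0
  <chi_3*chi_5, chi_4> = (1/8)[1*(2)*conj(1) + 1*(-2)*conj(1) + 2*(0)*conj(-1) + 2*(0)*conj(-1) + 2*(0)*conj(1)]
      = (1/8)[(2) + (-2) + (0) + (0) + (0)] = 0/8 = 0
  <chi_3*chi_5, chi_5> = (1/8)[1*(2)*conj(2) + 1*(-2)*conj(-2) + 2*(0)*conj(0) + 2*(0)*conj(0) + 2*(0)*conj(0)]
      = (1/8)[(4) + (4) + (0) + (0) + (0)] = 8/8 = 1
Hence the multiplicities are chi_5: 1. Dimension check: dim(chi_3)*dim(chi_5) = 1*2 = 2 and sum (mult * dim) = 1*2 = 2.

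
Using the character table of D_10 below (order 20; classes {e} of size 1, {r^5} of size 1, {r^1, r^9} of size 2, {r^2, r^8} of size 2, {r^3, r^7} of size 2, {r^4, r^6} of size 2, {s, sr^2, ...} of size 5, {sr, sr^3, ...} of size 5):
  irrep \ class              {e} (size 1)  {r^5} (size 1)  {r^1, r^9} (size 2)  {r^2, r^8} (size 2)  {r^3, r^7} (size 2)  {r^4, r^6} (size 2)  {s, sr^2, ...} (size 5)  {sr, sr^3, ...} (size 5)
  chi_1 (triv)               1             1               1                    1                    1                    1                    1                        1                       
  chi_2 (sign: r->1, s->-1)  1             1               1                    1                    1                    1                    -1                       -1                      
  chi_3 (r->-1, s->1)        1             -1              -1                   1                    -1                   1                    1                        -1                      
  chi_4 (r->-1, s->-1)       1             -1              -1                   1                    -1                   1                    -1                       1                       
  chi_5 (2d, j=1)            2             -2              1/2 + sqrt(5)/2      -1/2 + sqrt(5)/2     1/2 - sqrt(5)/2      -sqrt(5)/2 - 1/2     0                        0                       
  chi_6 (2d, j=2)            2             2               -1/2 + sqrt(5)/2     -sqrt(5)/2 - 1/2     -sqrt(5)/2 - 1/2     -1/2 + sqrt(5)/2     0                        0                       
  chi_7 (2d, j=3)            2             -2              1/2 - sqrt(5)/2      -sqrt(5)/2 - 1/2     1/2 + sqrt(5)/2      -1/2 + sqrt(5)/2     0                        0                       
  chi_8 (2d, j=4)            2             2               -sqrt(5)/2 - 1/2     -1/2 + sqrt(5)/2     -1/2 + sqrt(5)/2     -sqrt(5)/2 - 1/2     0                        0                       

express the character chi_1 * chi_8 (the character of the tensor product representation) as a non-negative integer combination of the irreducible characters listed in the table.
chi_1 tensor chi_8 = chi_8 (all other irreducibles have multiplicity 0).

Explanation: The character of a tensor product is the pointwise product (chi_1 * chi_8)(C) = chi_1(C) * chi_8(C):
  {e}: (1)*(2), {r^5}: (1)*(2), {r^1, r^9}: (1)*(-sqrt(5)/2 - 1/2), {r^2, r^8}: (1)*(-1/2 + sqrt(5)/2), {r^3, r^7}: (1)*(-1/2 + sqrt(5)/2), {r^4, r^6}: (1)*(-sqrt(5)/2 - 1/2), {s, sr^2, ...}: (1)*(0), {sr, sr^3, ...}: (1)*(0)
so (chi_1 * chi_8) takes values
  {e} -> 2, {r^5} -> 2, {r^1, r^9} -> -sqrt(5)/2 - 1/2, {r^2, r^8} -> -1/2 + sqrt(5)/2, {r^3, r^7} -> -1/2 + sqrt(5)/2, {r^4, r^6} -> -sqrt(5)/2 - 1/2, {s, sr^2, ...} -> 0, {sr, sr^3, ...} -> 0.
Now take the inner product of this character with each irreducible chi from the table, <chi_1*chi_8, chi> = (1/20) sum_C |C| (chi_1*chi_8)(C) conj(chi(C)):
  <chi_1*chi_8, chi_1> = (1/20)[1*(2)*conj(1) + 1*(2)*conj(1) + 2*(-sqrt(5)/2 - 1/2)*conj(1) + 2*(-1/2 + sqrt(5)/2)*conj(1) + 2*(-1/2 + sqrt(5)/2)*conj(1) + 2*(-sqrt(5)/2 - 1/2)*conj(1) + 5*(0)*conj(1) + 5*(0)*conj(1)]
      = (1/20)[(2) + (2) + (-sqrt(5) - 1) + (-1 + sqrt(5)) + (-1 + sqrt(5)) + (-sqrt(5) - 1) + (0) + (0)] = 0/20 = 0
  <chi_1*chi_8, chi_2> = (1/20)[1*(2)*conj(1) + 1*(2)*conj(1) + 2*(-sqrt(5)/2 - 1/2)*conj(1) + 2*(-1/2 + sqrt(5)/2)*conj(1) + 2*(-1/2 + sqrt(5)/2)*conj(1) + 2*(-sqrt(5)/2 - 1/2)*conj(1) + 5*(0)*conj(-1) + 5*(0)*conj(-1)]
      = (1/20)[(2) + (2) + (-sqrt(5) - 1) + (-1 + sqrt(5)) + (-1 + sqrt(5)) + (-sqrt(5) - 1) + (0) + (0)] = 0/20 = 0
  <chi_1*chi_8, chi_3> = (1/20)[1*(2)*conj(1) + 1*(2)*conj(-1) + 2*(-sqrt(5)/2 - 1/2)*conj(-1) + 2*(-1/2 + sqrt(5)/2)*conj(1) + 2*(-1/2 + sqrt(5)/2)*conj(-1) + 2*(-sqrt(5)/2 - 1/2)*conj(1) + 5*(0)*conj(1) + 5*(0)*conj(-1)]
      = (1/20)[(2) + (-2) + (1 + sqrt(5)) + (-1 + sqrt(5)) + (1 - sqrt(5)) + (-sqrt(5) - 1) + (0) + (0)] = 0/20 = 0
  <chi_1*chi_8, chi_4> = (1/20)[1*(2)*conj(1) + 1*(2)*conj(-1) + 2*(-sqrt(5)/2 - 1/2)*conj(-1) + 2*(-1/2 + sqrt(5)/2)*conj(1) + 2*(-1/2 + sqrt(5)/2)*conj(-1) + 2*(-sqrt(5)/2 - 1/2)*conj(1) + 5*(0)*conj(-1) + 5*(0)*conj(1)]
      = (1/20)[(2) + (-2) + (1 + sqrt(5)) + (-1 + sqrt(5)) + (1 - sqrt(5)) + (-sqrt(5) - 1) + (0) + (0)] = 0/20 = 0
  <chi_1*chi_8, chi_5> = (1/20)[1*(2)*conj(2) + 1*(2)*conj(-2) + 2*(-sqrt(5)/2 - 1/2)*conj(1/2 + sqrt(5)/2) + 2*(-1/2 + sqrt(5)/2)*conj(-1/2 + sqrt(5)/2) + 2*(-1/2 + sqrt(5)/2)*conj(1/2 - sqrt(5)/2) + 2*(-sqrt(5)/2 - 1/2)*conj(-sqrt(5)/2 - 1/2) + 5*(0)*conj(0) + 5*(0)*conj(0)]
      = (1/20)[(4) + (-4) + (-3 - sqrt(5)) + (3 - sqrt(5)) + (-3 + sqrt(5)) + (sqrt(5) + 3) + (0) + (0)] = 0/20 = 0
  <chi_1*chi_8, chi_6> = (1/20)[1*(2)*conj(2) + 1*(2)*conj(2) + 2*(-sqrt(5)/2 - 1/2)*conj(-1/2 + sqrt(5)/2) + 2*(-1/2 + sqrt(5)/2)*conj(-sqrt(5)/2 - 1/2) + 2*(-1/2 + sqrt(5)/2)*conj(-sqrt(5)/2 - 1/2) + 2*(-sqrt(5)/2 - 1/2)*conj(-1/2 + sqrt(5)/2) + 5*(0)*conj(0) + 5*(0)*conj(0)]
      = (1/20)[(4) + (4) + (-2) + (-2) + (-2) + (-2) + (0) + (0)] = 0/20 = 0
  <chi_1*chi_8, chi_7> = (1/20)[1*(2)*conj(2) + 1*(2)*conj(-2) + 2*(-sqrt(5)/2 - 1/2)*conj(1/2 - sqrt(5)/2) + 2*(-1/2 + sqrt(5)/2)*conj(-sqrt(5)/2 - 1/2) + 2*(-1/2 + sqrt(5)/2)*conj(1/2 + sqrt(5)/2) + 2*(-sqrt(5)/2 - 1/2)*conj(-1/2 + sqrt(5)/2) + 5*(0)*conj(0) + 5*(0)*conj(0)]
      = (1/20)[(4) + (-4) + (2) + (-2) + (2) + (-2) + (0) + (0)] = 0/20 = 0
  <chi_1*chi_8, chi_8> = (1/20)[1*(2)*conj(2) + 1*(2)*conj(2) + 2*(-sqrt(5)/2 - 1/2)*conj(-sqrt(5)/2 - 1/2) + 2*(-1/2 + sqrt(5)/2)*conj(-1/2 + sqrt(5)/2) + 2*(-1/2 + sqrt(5)/2)*conj(-1/2 + sqrt(5)/2) + 2*(-sqrt(5)/2 - 1/2)*conj(-sqrt(5)/2 - 1/2) + 5*(0)*conj(0) + 5*(0)*conj(0)]
      = (1/20)[(4) + (4) + (sqrt(5) + 3) + (3 - sqrt(5)) + (3 - sqrt(5)) + (sqrt(5) + 3) + (0) + (0)] = 20/20 = 1
Hence the multiplicities are chi_8: 1. Dimension check: dim(chi_1)*dim(chi_8) = 1*2 = 2 and sum (mult * dim) = 1*2 = 2.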